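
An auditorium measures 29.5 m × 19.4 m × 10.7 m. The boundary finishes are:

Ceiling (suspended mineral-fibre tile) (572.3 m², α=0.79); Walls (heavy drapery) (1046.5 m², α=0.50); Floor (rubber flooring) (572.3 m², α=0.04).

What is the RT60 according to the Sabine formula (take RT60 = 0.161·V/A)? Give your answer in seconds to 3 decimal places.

0.988 s

A = Σ Sᵢαᵢ = 572.3·0.79 + 1046.5·0.50 + 572.3·0.04 = 998.259 sabins.
Volume V = 29.5 × 19.4 × 10.7 = 6123.61 m³.
Sabine: RT60 = 0.161 × 6123.61 / 998.259 = 0.988 s.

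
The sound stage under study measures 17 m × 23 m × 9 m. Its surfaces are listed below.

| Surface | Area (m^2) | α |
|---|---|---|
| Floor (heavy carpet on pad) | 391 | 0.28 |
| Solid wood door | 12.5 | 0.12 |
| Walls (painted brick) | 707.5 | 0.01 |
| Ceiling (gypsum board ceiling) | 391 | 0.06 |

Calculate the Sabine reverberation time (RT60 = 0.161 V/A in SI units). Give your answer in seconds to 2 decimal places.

Summing Sᵢαᵢ: 109.480 + 1.500 + 7.075 + 23.460 → A = 141.515 sabins.
Room volume: 3519 m³.
RT60 = 0.161 · V / A = 0.161 × 3519 / 141.515 = 4.00 s.

4.00 seconds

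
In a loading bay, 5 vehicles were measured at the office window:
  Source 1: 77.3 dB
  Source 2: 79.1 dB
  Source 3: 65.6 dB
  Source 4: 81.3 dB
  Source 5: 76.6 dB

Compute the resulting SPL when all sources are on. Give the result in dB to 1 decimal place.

Σ 10^(Lᵢ/10) = 3.192e+08.
L_total = 10·log₁₀(3.192e+08) = 85.0 dB.

85.0 dB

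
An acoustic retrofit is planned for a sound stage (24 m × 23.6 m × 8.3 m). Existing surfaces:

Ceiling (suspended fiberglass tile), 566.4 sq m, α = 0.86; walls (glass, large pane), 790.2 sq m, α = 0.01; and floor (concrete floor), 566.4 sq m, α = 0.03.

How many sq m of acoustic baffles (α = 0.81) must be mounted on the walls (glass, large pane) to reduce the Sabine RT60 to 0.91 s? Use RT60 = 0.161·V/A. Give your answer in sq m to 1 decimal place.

399.7

A₁ = Σ Sᵢαᵢ = 566.4·0.86 + 790.2·0.01 + 566.4·0.03 = 511.998 sabins.
V = 4701.12 m³. Target absorption A₂ = 0.161 × 4701.12 / 0.91 = 831.737 sabins.
ΔA needed = 831.737 − 511.998 = 319.739 sabins.
Each sq m of panel replacing the walls (glass, large pane) adds (0.81 − 0.01) = 0.80 sabins.
Area = ΔA/Δα = 319.739/0.80 = 399.7 sq m.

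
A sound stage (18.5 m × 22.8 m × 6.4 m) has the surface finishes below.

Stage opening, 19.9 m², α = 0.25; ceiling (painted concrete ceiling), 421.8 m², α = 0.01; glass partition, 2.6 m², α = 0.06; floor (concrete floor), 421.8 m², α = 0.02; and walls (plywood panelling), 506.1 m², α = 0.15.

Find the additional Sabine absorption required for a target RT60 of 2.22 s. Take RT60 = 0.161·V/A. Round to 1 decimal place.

102.1 sabins

A₁ = Σ Sᵢαᵢ = 19.9·0.25 + 421.8·0.01 + 2.6·0.06 + 421.8·0.02 + 506.1·0.15 = 93.700 sabins.
For T = 2.22 s, need A₂ = 0.161·V/T = 0.161·2699.52/2.22 = 195.776 sabins.
Additional absorption ΔA = 195.776 − 93.700 = 102.1 sabins.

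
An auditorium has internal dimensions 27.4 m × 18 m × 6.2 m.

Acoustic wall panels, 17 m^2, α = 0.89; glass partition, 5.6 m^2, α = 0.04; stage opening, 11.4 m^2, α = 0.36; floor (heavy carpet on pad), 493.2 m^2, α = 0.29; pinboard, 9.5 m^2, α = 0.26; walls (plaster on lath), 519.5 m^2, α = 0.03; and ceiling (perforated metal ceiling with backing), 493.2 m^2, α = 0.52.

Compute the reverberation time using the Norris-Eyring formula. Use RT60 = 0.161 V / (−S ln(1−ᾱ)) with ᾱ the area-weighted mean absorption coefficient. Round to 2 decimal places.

0.96 s

S = Σ Sᵢ = 1549.4 m^2.
Absorption A = 17·0.89 + 5.6·0.04 + 11.4·0.36 + 493.2·0.29 + 9.5·0.26 + 519.5·0.03 + 493.2·0.52 = 437.005 sabins.
Mean coefficient ᾱ = A/S = 0.2820.
Eyring denominator: −S ln(1−ᾱ) = 513.294.
V = 27.4 × 18 × 6.2 = 3057.84 m³.
T = 0.161·V/[−S·ln(1−ᾱ)] = 0.161·3057.84/513.294 = 0.96 s.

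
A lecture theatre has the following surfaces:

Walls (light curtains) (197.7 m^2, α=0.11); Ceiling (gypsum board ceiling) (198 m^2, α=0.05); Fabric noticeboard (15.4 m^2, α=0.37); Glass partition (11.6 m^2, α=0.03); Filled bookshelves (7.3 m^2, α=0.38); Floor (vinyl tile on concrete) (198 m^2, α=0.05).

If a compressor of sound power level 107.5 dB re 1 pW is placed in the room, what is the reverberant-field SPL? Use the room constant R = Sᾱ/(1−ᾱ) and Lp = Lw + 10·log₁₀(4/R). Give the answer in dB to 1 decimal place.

Σ(Sᵢαᵢ) = 197.7×0.11 + 198×0.05 + 15.4×0.37 + 11.6×0.03 + 7.3×0.38 + 198×0.05 = 50.367; total area S = 628.0 m^2.
ᾱ = 0.0802, so room constant R = A/(1−ᾱ) = 54.759 m^2.
Lp = 107.5 + 10·log₁₀(4/54.759) = 107.5 + (-11.36) = 96.1 dB.

96.1 dB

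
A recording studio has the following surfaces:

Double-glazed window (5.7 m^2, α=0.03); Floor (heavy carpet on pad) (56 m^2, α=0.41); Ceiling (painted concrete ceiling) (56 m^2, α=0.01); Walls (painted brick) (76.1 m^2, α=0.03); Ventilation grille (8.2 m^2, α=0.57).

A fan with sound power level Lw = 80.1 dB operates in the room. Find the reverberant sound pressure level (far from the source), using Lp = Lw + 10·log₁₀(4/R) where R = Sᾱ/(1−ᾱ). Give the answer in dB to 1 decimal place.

70.5 dB

Σ(Sᵢαᵢ) = 5.7×0.03 + 56×0.41 + 56×0.01 + 76.1×0.03 + 8.2×0.57 = 30.648; total area S = 202.0 m^2.
ᾱ = 30.648/202.0 = 0.1517; R = Sᾱ/(1−ᾱ) = 30.648/(1−0.1517) = 36.129 m^2.
Lp = Lw + 10 log₁₀(4/R) = 80.1 -9.56 = 70.5 dB.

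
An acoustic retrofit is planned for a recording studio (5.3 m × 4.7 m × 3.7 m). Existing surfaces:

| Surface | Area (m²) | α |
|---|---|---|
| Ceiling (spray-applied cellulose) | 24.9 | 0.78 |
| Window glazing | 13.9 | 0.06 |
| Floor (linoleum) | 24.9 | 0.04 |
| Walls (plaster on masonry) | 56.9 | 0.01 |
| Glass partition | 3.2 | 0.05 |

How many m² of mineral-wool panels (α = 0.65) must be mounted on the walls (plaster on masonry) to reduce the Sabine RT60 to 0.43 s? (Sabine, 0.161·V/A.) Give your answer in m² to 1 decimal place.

Total absorption A₁ = 24.9×0.78 + 13.9×0.06 + 24.9×0.04 + 56.9×0.01 + 3.2×0.05
  = 19.422 + 0.834 + 0.996 + 0.569 + 0.160 = 21.981 m² sabins.
V = 92.167 m³. Target absorption A₂ = 0.161 × 92.167 / 0.43 = 34.509 sabins.
ΔA needed = 34.509 − 21.981 = 12.528 sabins.
Net gain per m²: Δα = 0.65 − 0.01 = 0.64.
Panel area = 12.528 / 0.64 = 19.6 m².

19.6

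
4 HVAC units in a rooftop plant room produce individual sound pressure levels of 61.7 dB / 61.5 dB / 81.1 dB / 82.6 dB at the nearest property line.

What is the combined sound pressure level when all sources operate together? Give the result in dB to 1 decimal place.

Sum in the linear (power) domain: Σ 10^(Lᵢ/10) = 10^(61.7/10) + 10^(61.5/10) + 10^(81.1/10) + 10^(82.6/10) = 3.137e+08.
L_total = 10·log₁₀(3.137e+08) = 85.0 dB.

85.0 dB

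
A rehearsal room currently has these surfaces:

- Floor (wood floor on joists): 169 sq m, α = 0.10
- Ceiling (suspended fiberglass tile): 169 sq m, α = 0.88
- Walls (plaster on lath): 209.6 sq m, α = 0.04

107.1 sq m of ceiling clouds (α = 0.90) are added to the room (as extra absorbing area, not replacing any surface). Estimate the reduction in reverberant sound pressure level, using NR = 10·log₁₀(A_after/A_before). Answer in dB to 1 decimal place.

Total absorption A_before = 169·0.10 + 169·0.88 + 209.6·0.04
  = 16.900 + 148.720 + 8.384 = 174.004 sq m sabins.
Added absorption = 107.1 × 0.90 = 96.390 sabins.
New total A_after = 270.394 sabins.
Reduction = 10 log₁₀(A_after/A_before) = 10 log₁₀(1.5540) = 1.9 dB.

1.9 dB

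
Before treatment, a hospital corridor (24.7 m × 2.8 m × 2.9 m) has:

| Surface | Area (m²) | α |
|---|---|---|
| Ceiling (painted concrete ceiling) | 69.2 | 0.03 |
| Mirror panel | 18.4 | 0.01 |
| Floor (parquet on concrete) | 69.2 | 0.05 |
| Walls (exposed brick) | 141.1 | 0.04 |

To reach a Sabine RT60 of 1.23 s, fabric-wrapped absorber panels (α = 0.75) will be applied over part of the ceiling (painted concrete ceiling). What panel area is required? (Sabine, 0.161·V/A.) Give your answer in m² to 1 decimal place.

Total absorption A₁ = 69.2*0.03 + 18.4*0.01 + 69.2*0.05 + 141.1*0.04
  = 2.076 + 0.184 + 3.460 + 5.644 = 11.364 m² sabins.
V = 200.564 m³. Target absorption A₂ = 0.161 × 200.564 / 1.23 = 26.253 sabins.
Absorption to add: 26.253 − 11.364 = 14.889 sabins.
Each m² of panel replacing the ceiling (painted concrete ceiling) adds (0.75 − 0.03) = 0.72 sabins.
Area = ΔA/Δα = 14.889/0.72 = 20.7 m².

20.7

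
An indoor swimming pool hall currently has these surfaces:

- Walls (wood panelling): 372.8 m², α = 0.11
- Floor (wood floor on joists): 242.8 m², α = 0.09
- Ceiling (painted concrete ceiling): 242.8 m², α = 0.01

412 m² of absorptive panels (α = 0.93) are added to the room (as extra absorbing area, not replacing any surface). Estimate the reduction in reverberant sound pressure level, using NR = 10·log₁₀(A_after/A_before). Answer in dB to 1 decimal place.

8.4 dB

Total absorption A_before = 372.8×0.11 + 242.8×0.09 + 242.8×0.01
  = 41.008 + 21.852 + 2.428 = 65.288 m² sabins.
Added absorption = 412 × 0.93 = 383.160 sabins.
New total A_after = 448.448 sabins.
NR = 10·log₁₀(448.448/65.288) = 8.4 dB.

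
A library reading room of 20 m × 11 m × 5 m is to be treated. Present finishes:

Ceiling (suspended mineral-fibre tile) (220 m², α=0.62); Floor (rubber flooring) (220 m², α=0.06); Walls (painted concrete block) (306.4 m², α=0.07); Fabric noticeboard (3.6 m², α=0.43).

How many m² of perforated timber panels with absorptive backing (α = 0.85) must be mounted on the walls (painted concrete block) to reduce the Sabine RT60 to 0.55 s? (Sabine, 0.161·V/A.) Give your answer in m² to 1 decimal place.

191.5

Equivalent absorption area: A₁ = 220×0.62 + 220×0.06 + 306.4×0.07 + 3.6×0.43 = 172.596 m².
Required A₂ = 0.161·1100/0.55 = 322.000 sabins.
ΔA needed = 322.000 − 172.596 = 149.404 sabins.
Net gain per m²: Δα = 0.85 − 0.07 = 0.78.
Area = ΔA/Δα = 149.404/0.78 = 191.5 m².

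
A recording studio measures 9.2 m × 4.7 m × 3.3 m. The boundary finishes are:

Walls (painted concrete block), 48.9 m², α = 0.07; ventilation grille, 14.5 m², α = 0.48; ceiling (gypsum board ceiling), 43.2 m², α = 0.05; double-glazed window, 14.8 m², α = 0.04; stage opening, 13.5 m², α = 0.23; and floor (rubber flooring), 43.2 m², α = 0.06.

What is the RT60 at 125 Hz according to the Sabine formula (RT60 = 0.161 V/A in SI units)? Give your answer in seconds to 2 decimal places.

1.22 s

Summing Sᵢαᵢ: 3.423 + 6.960 + 2.160 + 0.592 + 3.105 + 2.592 → A = 18.832 sabins.
V = 9.2·4.7·3.3 = 142.692 m³.
T = 0.161 V/A = 0.161·142.692/18.832 = 1.22 s.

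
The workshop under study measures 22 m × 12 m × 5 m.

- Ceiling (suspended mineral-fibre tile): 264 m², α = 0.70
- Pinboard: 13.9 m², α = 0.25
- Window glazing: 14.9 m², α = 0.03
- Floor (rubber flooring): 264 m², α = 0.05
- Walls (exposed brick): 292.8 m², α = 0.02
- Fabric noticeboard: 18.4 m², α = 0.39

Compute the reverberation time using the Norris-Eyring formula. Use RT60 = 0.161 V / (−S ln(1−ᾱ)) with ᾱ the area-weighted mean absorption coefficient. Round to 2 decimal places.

0.86 s

S = Σ Sᵢ = 868.0 m².
Σ(Sᵢαᵢ) = 264·0.70 + 13.9·0.25 + 14.9·0.03 + 264·0.05 + 292.8·0.02 + 18.4·0.39 = 214.954.
Mean coefficient ᾱ = A/S = 0.2476.
Eyring denominator: −S ln(1−ᾱ) = 246.935.
V = 22 × 12 × 5 = 1320 m³.
T = 0.161·V/[−S·ln(1−ᾱ)] = 0.161·1320/246.935 = 0.86 s.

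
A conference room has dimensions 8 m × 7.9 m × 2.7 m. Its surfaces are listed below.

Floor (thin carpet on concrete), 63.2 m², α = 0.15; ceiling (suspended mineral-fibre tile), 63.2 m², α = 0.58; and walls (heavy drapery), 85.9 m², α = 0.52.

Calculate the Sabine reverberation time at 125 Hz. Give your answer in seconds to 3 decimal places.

Equivalent absorption area: A = 63.2·0.15 + 63.2·0.58 + 85.9·0.52 = 90.804 m².
Volume V = 8 × 7.9 × 2.7 = 170.64 m³.
T = 0.161 V/A = 0.161·170.64/90.804 = 0.303 s.

0.303 sec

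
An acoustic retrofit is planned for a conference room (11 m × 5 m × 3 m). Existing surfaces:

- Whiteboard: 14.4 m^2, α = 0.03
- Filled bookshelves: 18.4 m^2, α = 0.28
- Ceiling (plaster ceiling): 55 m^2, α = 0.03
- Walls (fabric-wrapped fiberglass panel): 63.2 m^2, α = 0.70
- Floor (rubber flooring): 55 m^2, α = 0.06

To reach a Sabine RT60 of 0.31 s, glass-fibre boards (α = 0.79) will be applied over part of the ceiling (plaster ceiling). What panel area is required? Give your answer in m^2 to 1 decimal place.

Equivalent absorption area: A₁ = 14.4·0.03 + 18.4·0.28 + 55·0.03 + 63.2·0.70 + 55·0.06 = 54.774 m^2.
V = 165 m³. Target absorption A₂ = 0.161 × 165 / 0.31 = 85.694 sabins.
Absorption to add: 85.694 − 54.774 = 30.920 sabins.
Net gain per m^2: Δα = 0.79 − 0.03 = 0.76.
Panel area = 30.920 / 0.76 = 40.7 m^2.

40.7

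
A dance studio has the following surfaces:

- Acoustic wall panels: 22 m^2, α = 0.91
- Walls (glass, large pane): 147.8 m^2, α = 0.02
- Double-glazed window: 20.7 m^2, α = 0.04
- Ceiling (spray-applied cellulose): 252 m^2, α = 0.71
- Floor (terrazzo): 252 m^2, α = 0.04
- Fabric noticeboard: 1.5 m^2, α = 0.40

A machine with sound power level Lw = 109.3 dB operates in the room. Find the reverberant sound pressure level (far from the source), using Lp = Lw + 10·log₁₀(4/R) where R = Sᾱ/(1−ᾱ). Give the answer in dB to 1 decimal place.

A = 213.404 sabins; S = 696.0 m^2.
ᾱ = 213.404/696.0 = 0.3066; R = Sᾱ/(1−ᾱ) = 213.404/(1−0.3066) = 307.765 m^2.
Lp = 109.3 + 10·log₁₀(4/307.765) = 109.3 + (-18.86) = 90.4 dB.

90.4 dB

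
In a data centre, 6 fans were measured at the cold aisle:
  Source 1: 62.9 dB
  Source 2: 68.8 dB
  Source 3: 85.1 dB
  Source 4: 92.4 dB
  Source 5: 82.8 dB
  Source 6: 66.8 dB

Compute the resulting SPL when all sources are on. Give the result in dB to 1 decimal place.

Σ 10^(Lᵢ/10) = 2.266e+09.
L_total = 10·log₁₀(2.266e+09) = 93.6 dB.

93.6 dB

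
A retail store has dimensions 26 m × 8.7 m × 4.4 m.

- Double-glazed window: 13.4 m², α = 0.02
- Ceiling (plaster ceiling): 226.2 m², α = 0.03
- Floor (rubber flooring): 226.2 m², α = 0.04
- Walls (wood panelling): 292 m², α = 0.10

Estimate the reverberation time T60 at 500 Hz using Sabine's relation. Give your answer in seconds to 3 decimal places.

Summing Sᵢαᵢ: 0.268 + 6.786 + 9.048 + 29.200 → A = 45.302 sabins.
V = 26·8.7·4.4 = 995.28 m³.
RT60 = 0.161 · V / A = 0.161 × 995.28 / 45.302 = 3.537 s.

3.537 s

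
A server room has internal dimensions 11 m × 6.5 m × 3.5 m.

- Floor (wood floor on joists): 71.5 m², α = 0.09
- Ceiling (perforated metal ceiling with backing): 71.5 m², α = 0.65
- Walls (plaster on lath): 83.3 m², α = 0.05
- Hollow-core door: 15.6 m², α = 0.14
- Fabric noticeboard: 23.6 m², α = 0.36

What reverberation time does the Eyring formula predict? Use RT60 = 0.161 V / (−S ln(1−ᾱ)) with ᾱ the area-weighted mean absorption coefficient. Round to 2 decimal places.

Total surface area S = 71.5 + 71.5 + 83.3 + 15.6 + 23.6 = 265.5 m².
Absorption A = 71.5·0.09 + 71.5·0.65 + 83.3·0.05 + 15.6·0.14 + 23.6·0.36 = 67.755 sabins.
ᾱ = 67.755 / 265.5 = 0.2552.
Eyring denominator: −S ln(1−ᾱ) = 78.227.
V = 11 × 6.5 × 3.5 = 250.25 m³.
T = 0.161·V/[−S·ln(1−ᾱ)] = 0.161·250.25/78.227 = 0.52 s.

0.52 s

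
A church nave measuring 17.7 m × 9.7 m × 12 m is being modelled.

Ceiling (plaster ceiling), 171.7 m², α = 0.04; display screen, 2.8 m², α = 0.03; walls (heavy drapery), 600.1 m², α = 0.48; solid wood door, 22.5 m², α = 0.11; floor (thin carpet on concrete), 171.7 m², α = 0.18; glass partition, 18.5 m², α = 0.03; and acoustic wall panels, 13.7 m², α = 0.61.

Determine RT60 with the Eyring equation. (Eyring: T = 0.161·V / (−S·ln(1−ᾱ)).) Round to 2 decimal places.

0.81 s

S = Σ Sᵢ = 1001.0 m².
Absorption A = 171.7·0.04 + 2.8·0.03 + 600.1·0.48 + 22.5·0.11 + 171.7·0.18 + 18.5·0.03 + 13.7·0.61 = 337.293 sabins.
Mean coefficient ᾱ = A/S = 0.3370.
−S·ln(1−ᾱ) = −1001.0 × ln(1 − 0.3370) = 411.391.
V = 17.7 × 9.7 × 12 = 2060.28 m³.
RT60 = 0.161 × 2060.28 / 411.391 = 0.81 s.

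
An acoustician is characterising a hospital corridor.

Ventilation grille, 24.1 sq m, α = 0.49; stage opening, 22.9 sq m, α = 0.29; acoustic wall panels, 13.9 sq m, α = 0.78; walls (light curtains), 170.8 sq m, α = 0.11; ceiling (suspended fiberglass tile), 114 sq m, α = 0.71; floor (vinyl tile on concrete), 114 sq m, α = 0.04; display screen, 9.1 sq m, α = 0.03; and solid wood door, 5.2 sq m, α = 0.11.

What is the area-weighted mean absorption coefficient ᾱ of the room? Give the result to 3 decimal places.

S = Σ Sᵢ = 24.1 + 22.9 + 13.9 + 170.8 + 114 + 114 + 9.1 + 5.2 = 474.0 sq m.
A = 24.1·0.49 + 22.9·0.29 + 13.9·0.78 + 170.8·0.11 + 114·0.71 + 114·0.04 + 9.1·0.03 + 5.2·0.11 = 134.425 sabins.
ᾱ = A/S = 0.284.

0.284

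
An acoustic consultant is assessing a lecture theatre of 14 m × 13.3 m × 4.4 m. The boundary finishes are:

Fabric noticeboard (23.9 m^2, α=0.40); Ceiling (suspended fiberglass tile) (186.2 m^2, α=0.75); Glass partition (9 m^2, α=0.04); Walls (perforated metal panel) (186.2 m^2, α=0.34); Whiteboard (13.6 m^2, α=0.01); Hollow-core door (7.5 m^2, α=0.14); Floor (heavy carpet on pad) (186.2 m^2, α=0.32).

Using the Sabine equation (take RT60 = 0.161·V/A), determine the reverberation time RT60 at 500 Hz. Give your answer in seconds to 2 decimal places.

0.48 seconds

Equivalent absorption area: A = 23.9×0.40 + 186.2×0.75 + 9×0.04 + 186.2×0.34 + 13.6×0.01 + 7.5×0.14 + 186.2×0.32 = 273.648 m^2.
V = 14·13.3·4.4 = 819.28 m³.
Sabine: RT60 = 0.161 × 819.28 / 273.648 = 0.48 s.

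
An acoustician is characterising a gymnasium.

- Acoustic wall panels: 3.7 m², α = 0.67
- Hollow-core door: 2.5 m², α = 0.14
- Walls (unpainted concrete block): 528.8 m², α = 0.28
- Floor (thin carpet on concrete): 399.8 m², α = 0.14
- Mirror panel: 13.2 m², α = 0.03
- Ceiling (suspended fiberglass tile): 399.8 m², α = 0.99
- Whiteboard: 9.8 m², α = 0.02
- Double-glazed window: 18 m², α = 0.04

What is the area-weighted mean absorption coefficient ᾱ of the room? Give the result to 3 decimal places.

S = Σ Sᵢ = 3.7 + 2.5 + 528.8 + 399.8 + 13.2 + 399.8 + 9.8 + 18 = 1375.6 m².
Σ(Sᵢαᵢ) = 3.7·0.67 + 2.5·0.14 + 528.8·0.28 + 399.8·0.14 + 13.2·0.03 + 399.8·0.99 + 9.8·0.02 + 18·0.04 = 603.979.
ᾱ = A/S = 0.439.

0.439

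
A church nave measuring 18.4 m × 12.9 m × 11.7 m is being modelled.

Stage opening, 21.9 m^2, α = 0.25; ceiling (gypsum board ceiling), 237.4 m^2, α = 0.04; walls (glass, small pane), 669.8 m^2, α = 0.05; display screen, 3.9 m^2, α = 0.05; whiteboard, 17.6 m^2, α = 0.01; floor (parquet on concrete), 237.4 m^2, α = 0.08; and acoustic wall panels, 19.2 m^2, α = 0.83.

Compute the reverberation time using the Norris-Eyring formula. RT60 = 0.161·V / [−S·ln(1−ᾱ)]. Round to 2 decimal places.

S = Σ Sᵢ = 1207.2 m^2.
Absorption A = 21.9·0.25 + 237.4·0.04 + 669.8·0.05 + 3.9·0.05 + 17.6·0.01 + 237.4·0.08 + 19.2·0.83 = 83.760 sabins.
Mean coefficient ᾱ = A/S = 0.0694.
−S·ln(1−ᾱ) = −1207.2 × ln(1 − 0.0694) = 86.829.
V = 18.4 × 12.9 × 11.7 = 2777.112 m³.
T = 0.161·V/[−S·ln(1−ᾱ)] = 0.161·2777.112/86.829 = 5.15 s.

5.15 s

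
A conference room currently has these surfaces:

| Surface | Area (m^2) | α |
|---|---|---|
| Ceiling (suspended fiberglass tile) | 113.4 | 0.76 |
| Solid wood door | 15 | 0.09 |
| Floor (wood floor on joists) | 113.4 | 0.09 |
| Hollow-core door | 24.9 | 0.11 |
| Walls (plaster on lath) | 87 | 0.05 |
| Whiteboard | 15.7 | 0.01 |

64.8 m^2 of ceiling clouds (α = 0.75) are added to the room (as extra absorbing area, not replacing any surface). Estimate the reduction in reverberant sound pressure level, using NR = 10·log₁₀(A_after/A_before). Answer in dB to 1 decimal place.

1.7 dB

Total absorption A_before = 113.4·0.76 + 15·0.09 + 113.4·0.09 + 24.9·0.11 + 87·0.05 + 15.7·0.01
  = 86.184 + 1.350 + 10.206 + 2.739 + 4.350 + 0.157 = 104.986 m^2 sabins.
Added absorption = 64.8 × 0.75 = 48.600 sabins.
New total A_after = 153.586 sabins.
Reduction = 10 log₁₀(A_after/A_before) = 10 log₁₀(1.4629) = 1.7 dB.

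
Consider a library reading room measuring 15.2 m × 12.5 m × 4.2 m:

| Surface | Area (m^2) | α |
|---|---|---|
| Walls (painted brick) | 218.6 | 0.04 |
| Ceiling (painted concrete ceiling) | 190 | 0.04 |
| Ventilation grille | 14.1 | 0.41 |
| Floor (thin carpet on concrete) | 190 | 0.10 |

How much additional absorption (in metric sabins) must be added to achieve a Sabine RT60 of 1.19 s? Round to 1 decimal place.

Summing Sᵢαᵢ: 8.744 + 7.600 + 5.781 + 19.000 → A₁ = 41.125 sabins.
Target A₂ = 0.161·798/1.19 = 107.965 sabins (V = 798 m³).
Additional absorption ΔA = 107.965 − 41.125 = 66.8 sabins.

66.8 sabins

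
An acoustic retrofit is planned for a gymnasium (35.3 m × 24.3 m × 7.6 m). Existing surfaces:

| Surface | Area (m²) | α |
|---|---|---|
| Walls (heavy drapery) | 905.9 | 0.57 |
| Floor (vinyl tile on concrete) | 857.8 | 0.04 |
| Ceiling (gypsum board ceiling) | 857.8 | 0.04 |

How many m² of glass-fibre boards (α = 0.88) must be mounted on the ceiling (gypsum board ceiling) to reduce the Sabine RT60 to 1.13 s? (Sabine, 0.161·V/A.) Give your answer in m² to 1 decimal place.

Total absorption A₁ = 905.9*0.57 + 857.8*0.04 + 857.8*0.04
  = 516.363 + 34.312 + 34.312 = 584.987 m² sabins.
V = 6519.204 m³. Target absorption A₂ = 0.161 × 6519.204 / 1.13 = 928.842 sabins.
Absorption to add: 928.842 − 584.987 = 343.855 sabins.
Net gain per m²: Δα = 0.88 − 0.04 = 0.84.
Panel area = 343.855 / 0.84 = 409.4 m².

409.4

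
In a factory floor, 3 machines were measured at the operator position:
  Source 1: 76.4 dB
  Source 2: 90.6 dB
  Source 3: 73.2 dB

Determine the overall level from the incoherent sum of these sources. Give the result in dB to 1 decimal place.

Sum in the linear (power) domain: Σ 10^(Lᵢ/10) = 10^(76.4/10) + 10^(90.6/10) + 10^(73.2/10) = 1.213e+09.
Combined level = 10 log₁₀(1.213e+09) = 90.8 dB.

90.8 dB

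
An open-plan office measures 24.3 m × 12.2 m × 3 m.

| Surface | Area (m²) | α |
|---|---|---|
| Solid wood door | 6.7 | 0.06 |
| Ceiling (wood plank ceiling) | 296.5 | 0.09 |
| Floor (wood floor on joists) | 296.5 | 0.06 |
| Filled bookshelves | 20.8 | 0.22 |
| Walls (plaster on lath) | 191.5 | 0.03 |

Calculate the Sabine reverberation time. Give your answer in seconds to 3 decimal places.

2.594 s

A = Σ Sᵢαᵢ = 6.7×0.06 + 296.5×0.09 + 296.5×0.06 + 20.8×0.22 + 191.5×0.03 = 55.198 sabins.
Room volume: 889.38 m³.
T = 0.161 V/A = 0.161·889.38/55.198 = 2.594 s.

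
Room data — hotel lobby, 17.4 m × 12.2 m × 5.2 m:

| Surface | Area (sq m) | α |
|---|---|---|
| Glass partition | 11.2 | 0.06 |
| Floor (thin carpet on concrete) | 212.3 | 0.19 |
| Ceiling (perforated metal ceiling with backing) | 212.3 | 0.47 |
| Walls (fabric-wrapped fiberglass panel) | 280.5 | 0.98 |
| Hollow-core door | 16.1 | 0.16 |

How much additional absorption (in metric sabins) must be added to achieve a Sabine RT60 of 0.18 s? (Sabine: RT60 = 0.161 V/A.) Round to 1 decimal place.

A₁ = Σ Sᵢαᵢ = 11.2×0.06 + 212.3×0.19 + 212.3×0.47 + 280.5×0.98 + 16.1×0.16 = 418.256 sabins.
V = 1103.856 m³. Required absorption A₂ = 0.161 × 1103.856 / 0.18 = 987.338 sabins.
ΔA = A₂ − A₁ = 987.338 − 418.256 = 569.1 sabins.

569.1 sabins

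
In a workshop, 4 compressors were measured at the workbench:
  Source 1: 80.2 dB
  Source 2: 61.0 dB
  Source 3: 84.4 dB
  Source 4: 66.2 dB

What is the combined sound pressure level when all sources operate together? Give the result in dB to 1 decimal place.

Sum in the linear (power) domain: Σ 10^(Lᵢ/10) = 10^(80.2/10) + 10^(61.0/10) + 10^(84.4/10) + 10^(66.2/10) = 3.856e+08.
Combined level = 10 log₁₀(3.856e+08) = 85.9 dB.

85.9 dB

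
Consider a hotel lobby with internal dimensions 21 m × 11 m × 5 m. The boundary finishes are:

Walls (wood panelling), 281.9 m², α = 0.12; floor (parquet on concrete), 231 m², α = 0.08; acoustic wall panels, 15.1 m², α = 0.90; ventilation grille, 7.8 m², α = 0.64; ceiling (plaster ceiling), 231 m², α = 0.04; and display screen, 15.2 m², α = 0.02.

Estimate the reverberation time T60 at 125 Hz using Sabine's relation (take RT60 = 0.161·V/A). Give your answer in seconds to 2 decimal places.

2.31 seconds

A = Σ Sᵢαᵢ = 281.9*0.12 + 231*0.08 + 15.1*0.90 + 7.8*0.64 + 231*0.04 + 15.2*0.02 = 80.434 sabins.
Volume V = 21 × 11 × 5 = 1155 m³.
Sabine: RT60 = 0.161 × 1155 / 80.434 = 2.31 s.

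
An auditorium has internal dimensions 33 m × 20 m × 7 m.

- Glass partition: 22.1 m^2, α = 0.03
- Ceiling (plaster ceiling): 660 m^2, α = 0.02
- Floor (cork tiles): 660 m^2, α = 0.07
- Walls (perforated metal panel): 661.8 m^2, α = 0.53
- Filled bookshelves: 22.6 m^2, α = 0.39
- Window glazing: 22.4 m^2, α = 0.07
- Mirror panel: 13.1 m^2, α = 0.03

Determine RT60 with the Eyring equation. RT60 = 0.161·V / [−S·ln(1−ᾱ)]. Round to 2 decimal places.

Total surface area S = 22.1 + 660 + 660 + 661.8 + 22.6 + 22.4 + 13.1 = 2062.0 m^2.
Absorption A = 22.1·0.03 + 660·0.02 + 660·0.07 + 661.8·0.53 + 22.6·0.39 + 22.4·0.07 + 13.1·0.03 = 421.592 sabins.
ᾱ = 421.592 / 2062.0 = 0.2045.
−S·ln(1−ᾱ) = −2062.0 × ln(1 − 0.2045) = 471.753.
V = 33 × 20 × 7 = 4620 m³.
T = 0.161·V/[−S·ln(1−ᾱ)] = 0.161·4620/471.753 = 1.58 s.

1.58 seconds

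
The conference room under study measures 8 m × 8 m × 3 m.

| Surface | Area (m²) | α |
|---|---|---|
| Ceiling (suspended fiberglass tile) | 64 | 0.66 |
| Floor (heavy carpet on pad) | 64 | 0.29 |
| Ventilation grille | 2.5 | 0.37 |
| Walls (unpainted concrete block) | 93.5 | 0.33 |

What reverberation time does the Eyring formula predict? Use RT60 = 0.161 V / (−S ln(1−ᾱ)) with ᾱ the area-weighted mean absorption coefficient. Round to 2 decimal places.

0.26 s

S = Σ Sᵢ = 224.0 m².
Absorption A = 64·0.66 + 64·0.29 + 2.5·0.37 + 93.5·0.33 = 92.580 sabins.
Mean coefficient ᾱ = A/S = 0.4133.
Eyring denominator: −S ln(1−ᾱ) = 119.446.
V = 8 × 8 × 3 = 192 m³.
T = 0.161·V/[−S·ln(1−ᾱ)] = 0.161·192/119.446 = 0.26 s.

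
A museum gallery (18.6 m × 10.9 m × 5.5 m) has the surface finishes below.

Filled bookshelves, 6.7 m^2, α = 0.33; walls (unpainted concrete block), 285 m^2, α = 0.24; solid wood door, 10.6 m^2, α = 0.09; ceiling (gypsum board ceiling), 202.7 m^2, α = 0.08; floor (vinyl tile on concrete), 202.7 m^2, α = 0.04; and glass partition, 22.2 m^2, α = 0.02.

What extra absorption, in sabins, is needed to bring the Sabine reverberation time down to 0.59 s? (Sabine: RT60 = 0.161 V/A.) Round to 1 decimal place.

A₁ = Σ Sᵢαᵢ = 6.7×0.33 + 285×0.24 + 10.6×0.09 + 202.7×0.08 + 202.7×0.04 + 22.2×0.02 = 96.333 sabins.
For T = 0.59 s, need A₂ = 0.161·V/T = 0.161·1115.07/0.59 = 304.282 sabins.
Additional absorption ΔA = 304.282 − 96.333 = 207.9 sabins.

207.9 sabins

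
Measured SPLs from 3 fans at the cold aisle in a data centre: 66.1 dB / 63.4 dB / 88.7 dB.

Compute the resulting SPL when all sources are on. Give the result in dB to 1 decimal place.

88.7 dB

Σ 10^(Lᵢ/10) = 7.476e+08.
Combined level = 10 log₁₀(7.476e+08) = 88.7 dB.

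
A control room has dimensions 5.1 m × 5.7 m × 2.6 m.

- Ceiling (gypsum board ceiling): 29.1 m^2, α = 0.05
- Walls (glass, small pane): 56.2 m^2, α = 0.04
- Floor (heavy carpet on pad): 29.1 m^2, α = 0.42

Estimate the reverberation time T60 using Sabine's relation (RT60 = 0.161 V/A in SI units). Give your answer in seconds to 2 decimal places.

Summing Sᵢαᵢ: 1.455 + 2.248 + 12.222 → A = 15.925 sabins.
Room volume: 75.582 m³.
T = 0.161 V/A = 0.161·75.582/15.925 = 0.76 s.

0.76 s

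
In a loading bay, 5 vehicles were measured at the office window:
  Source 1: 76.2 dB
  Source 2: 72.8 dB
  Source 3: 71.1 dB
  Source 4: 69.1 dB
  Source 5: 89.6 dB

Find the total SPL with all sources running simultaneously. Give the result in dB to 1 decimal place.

90.0 dB

Converting to relative power and adding: 10^(76.2/10) + 10^(72.8/10) + 10^(71.1/10) + 10^(69.1/10) + 10^(89.6/10) = 9.938e+08.
L_total = 10·log₁₀(9.938e+08) = 90.0 dB.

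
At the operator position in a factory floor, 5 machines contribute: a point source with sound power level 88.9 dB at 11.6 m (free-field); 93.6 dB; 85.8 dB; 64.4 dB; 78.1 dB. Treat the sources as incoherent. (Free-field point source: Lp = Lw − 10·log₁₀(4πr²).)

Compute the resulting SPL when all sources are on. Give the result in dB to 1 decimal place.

94.4 dB

Source at 11.6 m: Lp = 88.9 − 10·log₁₀(4π·11.6²) = 88.9 − 10·log₁₀(1690.931) = 56.6 dB.
Σ 10^(Lᵢ/10) = 2.739e+09.
L_total = 10·log₁₀(2.739e+09) = 94.4 dB.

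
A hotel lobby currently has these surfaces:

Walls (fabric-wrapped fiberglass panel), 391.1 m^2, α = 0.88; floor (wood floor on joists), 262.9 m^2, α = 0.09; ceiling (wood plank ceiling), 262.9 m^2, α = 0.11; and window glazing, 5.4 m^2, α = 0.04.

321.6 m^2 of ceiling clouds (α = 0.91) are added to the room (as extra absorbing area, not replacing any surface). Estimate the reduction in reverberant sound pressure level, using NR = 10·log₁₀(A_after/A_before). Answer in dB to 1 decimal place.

Summing Sᵢαᵢ: 344.168 + 23.661 + 28.919 + 0.216 → A_before = 396.964 sabins.
Added absorption = 321.6 × 0.91 = 292.656 sabins.
New total A_after = 689.620 sabins.
Reduction = 10 log₁₀(A_after/A_before) = 10 log₁₀(1.7372) = 2.4 dB.

2.4 dB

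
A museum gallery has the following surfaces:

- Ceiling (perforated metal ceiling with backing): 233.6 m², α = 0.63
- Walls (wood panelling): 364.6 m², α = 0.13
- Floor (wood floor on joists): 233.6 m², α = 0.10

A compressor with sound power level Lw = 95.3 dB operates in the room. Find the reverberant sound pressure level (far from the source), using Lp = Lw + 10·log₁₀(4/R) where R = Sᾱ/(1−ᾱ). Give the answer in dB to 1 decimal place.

Σ(Sᵢαᵢ) = 233.6·0.63 + 364.6·0.13 + 233.6·0.10 = 217.926; total area S = 831.8 m².
ᾱ = 217.926/831.8 = 0.2620; R = Sᾱ/(1−ᾱ) = 217.926/(1−0.2620) = 295.293 m².
Lp = Lw + 10 log₁₀(4/R) = 95.3 -18.68 = 76.6 dB.

76.6 dB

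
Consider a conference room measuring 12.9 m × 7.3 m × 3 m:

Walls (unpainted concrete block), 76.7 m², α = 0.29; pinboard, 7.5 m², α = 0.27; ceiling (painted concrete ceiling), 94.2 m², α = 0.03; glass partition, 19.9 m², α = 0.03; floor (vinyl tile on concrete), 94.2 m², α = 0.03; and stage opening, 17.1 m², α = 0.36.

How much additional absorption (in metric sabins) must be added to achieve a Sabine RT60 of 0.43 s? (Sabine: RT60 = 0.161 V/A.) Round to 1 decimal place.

69.1 sabins

Equivalent absorption area: A₁ = 76.7*0.29 + 7.5*0.27 + 94.2*0.03 + 19.9*0.03 + 94.2*0.03 + 17.1*0.36 = 36.673 m².
For T = 0.43 s, need A₂ = 0.161·V/T = 0.161·282.51/0.43 = 105.777 sabins.
Additional absorption ΔA = 105.777 − 36.673 = 69.1 sabins.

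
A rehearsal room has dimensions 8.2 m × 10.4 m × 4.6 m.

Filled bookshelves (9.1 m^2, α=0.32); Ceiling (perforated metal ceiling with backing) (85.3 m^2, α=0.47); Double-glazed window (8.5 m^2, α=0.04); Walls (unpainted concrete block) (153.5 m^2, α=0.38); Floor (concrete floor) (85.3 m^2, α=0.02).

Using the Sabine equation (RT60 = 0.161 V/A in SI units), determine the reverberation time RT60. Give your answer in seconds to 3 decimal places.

A = Σ Sᵢαᵢ = 9.1·0.32 + 85.3·0.47 + 8.5·0.04 + 153.5·0.38 + 85.3·0.02 = 103.379 sabins.
Volume V = 8.2 × 10.4 × 4.6 = 392.288 m³.
T = 0.161 V/A = 0.161·392.288/103.379 = 0.611 s.

0.611 s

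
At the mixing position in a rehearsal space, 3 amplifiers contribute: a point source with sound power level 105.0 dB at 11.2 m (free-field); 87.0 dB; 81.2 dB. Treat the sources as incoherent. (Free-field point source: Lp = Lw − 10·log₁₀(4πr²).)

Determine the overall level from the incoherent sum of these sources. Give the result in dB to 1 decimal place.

88.1 dB

Source at 11.2 m: Lp = 105.0 − 10·log₁₀(4π·11.2²) = 105.0 − 10·log₁₀(1576.326) = 73.0 dB.
Σ 10^(Lᵢ/10) = 6.53e+08.
Back to dB: 10·log₁₀ Σ = 88.1 dB.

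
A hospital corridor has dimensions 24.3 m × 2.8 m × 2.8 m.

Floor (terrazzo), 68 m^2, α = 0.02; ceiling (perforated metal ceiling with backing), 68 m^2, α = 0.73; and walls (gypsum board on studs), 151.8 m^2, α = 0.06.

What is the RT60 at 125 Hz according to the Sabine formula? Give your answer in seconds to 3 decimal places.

0.510 s

Equivalent absorption area: A = 68*0.02 + 68*0.73 + 151.8*0.06 = 60.108 m^2.
Volume V = 24.3 × 2.8 × 2.8 = 190.512 m³.
T = 0.161 V/A = 0.161·190.512/60.108 = 0.510 s.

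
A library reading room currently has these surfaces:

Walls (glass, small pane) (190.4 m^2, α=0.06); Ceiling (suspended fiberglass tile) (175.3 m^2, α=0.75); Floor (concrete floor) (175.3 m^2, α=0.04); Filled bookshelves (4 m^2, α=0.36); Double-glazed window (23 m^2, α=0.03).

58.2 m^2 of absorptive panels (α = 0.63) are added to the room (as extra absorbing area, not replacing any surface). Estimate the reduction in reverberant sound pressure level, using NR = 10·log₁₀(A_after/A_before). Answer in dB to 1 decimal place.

Total absorption A_before = 190.4×0.06 + 175.3×0.75 + 175.3×0.04 + 4×0.36 + 23×0.03
  = 11.424 + 131.475 + 7.012 + 1.440 + 0.690 = 152.041 m^2 sabins.
Treatment contributes 58.2·0.63 = 36.666 sabins.
A_after = 152.041 + 36.666 = 188.707 sabins.
Reduction = 10 log₁₀(A_after/A_before) = 10 log₁₀(1.2412) = 0.9 dB.

0.9 dB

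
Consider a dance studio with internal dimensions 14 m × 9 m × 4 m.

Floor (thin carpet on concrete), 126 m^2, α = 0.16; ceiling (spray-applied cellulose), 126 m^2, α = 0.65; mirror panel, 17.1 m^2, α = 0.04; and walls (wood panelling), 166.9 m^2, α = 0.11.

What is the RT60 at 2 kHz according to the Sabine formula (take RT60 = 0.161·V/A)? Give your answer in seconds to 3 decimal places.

0.670 seconds

Summing Sᵢαᵢ: 20.160 + 81.900 + 0.684 + 18.359 → A = 121.103 sabins.
Volume V = 14 × 9 × 4 = 504 m³.
RT60 = 0.161 · V / A = 0.161 × 504 / 121.103 = 0.670 s.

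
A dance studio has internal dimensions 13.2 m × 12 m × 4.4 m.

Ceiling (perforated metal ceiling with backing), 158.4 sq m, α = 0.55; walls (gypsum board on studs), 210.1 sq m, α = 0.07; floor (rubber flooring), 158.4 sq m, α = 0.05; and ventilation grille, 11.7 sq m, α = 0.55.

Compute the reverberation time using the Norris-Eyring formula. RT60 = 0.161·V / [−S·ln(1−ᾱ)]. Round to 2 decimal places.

0.86 seconds

S = Σ Sᵢ = 538.6 sq m.
Absorption A = 158.4×0.55 + 210.1×0.07 + 158.4×0.05 + 11.7×0.55 = 116.182 sabins.
ᾱ = 116.182 / 538.6 = 0.2157.
−S·ln(1−ᾱ) = −538.6 × ln(1 − 0.2157) = 130.860.
V = 13.2 × 12 × 4.4 = 696.96 m³.
RT60 = 0.161 × 696.96 / 130.860 = 0.86 s.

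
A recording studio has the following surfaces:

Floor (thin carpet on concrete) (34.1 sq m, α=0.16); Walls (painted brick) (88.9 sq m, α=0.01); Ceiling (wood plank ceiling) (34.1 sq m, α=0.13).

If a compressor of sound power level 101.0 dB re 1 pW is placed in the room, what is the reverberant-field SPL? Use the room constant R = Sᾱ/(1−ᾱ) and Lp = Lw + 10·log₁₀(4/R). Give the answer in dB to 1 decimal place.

Σ(Sᵢαᵢ) = 34.1·0.16 + 88.9·0.01 + 34.1·0.13 = 10.778; total area S = 157.1 sq m.
ᾱ = 0.0686, so room constant R = A/(1−ᾱ) = 11.572 sq m.
Lp = Lw + 10 log₁₀(4/R) = 101.0 -4.61 = 96.4 dB.

96.4 dB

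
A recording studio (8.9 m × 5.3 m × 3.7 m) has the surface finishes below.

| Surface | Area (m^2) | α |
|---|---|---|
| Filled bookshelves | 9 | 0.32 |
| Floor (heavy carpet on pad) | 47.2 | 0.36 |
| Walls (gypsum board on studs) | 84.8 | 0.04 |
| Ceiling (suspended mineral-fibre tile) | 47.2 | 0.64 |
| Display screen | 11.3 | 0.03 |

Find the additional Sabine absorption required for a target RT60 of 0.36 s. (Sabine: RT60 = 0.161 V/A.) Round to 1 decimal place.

24.2 sabins

Total absorption A₁ = 9*0.32 + 47.2*0.36 + 84.8*0.04 + 47.2*0.64 + 11.3*0.03
  = 2.880 + 16.992 + 3.392 + 30.208 + 0.339 = 53.811 m^2 sabins.
For T = 0.36 s, need A₂ = 0.161·V/T = 0.161·174.529/0.36 = 78.053 sabins.
Additional absorption ΔA = 78.053 − 53.811 = 24.2 sabins.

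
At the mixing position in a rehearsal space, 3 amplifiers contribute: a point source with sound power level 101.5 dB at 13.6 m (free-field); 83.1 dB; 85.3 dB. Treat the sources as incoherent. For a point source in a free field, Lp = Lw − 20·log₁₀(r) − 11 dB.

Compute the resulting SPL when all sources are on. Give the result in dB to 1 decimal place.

Source at 13.6 m: Lp = 101.5 − 20·log₁₀(13.6) − 11 = 67.8 dB.
Converting to relative power and adding: 10^(67.8/10) + 10^(83.1/10) + 10^(85.3/10) = 5.49e+08.
L_total = 10·log₁₀(5.49e+08) = 87.4 dB.

87.4 dB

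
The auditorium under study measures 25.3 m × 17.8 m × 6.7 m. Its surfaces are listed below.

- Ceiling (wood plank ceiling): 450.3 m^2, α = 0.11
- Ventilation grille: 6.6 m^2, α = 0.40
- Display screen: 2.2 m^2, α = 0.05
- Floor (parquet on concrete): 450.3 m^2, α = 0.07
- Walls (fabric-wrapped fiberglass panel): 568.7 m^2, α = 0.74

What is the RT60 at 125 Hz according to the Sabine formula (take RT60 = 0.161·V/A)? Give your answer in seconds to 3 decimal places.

0.963 seconds

Summing Sᵢαᵢ: 49.533 + 2.640 + 0.110 + 31.521 + 420.838 → A = 504.642 sabins.
V = 25.3·17.8·6.7 = 3017.278 m³.
RT60 = 0.161 · V / A = 0.161 × 3017.278 / 504.642 = 0.963 s.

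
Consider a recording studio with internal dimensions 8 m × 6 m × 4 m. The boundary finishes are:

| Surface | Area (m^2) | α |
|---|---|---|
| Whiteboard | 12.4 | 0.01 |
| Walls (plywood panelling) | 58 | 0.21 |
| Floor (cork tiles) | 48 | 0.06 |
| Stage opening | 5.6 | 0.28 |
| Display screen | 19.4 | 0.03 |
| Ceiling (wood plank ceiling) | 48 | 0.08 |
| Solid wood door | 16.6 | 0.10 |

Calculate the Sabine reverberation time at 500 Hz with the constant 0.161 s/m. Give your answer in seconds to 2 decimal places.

1.35 s

A = Σ Sᵢαᵢ = 12.4×0.01 + 58×0.21 + 48×0.06 + 5.6×0.28 + 19.4×0.03 + 48×0.08 + 16.6×0.10 = 22.834 sabins.
V = 8·6·4 = 192 m³.
T = 0.161 V/A = 0.161·192/22.834 = 1.35 s.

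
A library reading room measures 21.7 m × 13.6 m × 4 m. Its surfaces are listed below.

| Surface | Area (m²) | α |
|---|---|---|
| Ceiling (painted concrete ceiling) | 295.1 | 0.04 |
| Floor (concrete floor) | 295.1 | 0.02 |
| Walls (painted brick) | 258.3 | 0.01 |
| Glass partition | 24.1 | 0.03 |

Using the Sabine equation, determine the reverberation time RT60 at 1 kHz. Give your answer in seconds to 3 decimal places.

9.045 seconds

Total absorption A = 295.1×0.04 + 295.1×0.02 + 258.3×0.01 + 24.1×0.03
  = 11.804 + 5.902 + 2.583 + 0.723 = 21.012 m² sabins.
Volume V = 21.7 × 13.6 × 4 = 1180.48 m³.
RT60 = 0.161 · V / A = 0.161 × 1180.48 / 21.012 = 9.045 s.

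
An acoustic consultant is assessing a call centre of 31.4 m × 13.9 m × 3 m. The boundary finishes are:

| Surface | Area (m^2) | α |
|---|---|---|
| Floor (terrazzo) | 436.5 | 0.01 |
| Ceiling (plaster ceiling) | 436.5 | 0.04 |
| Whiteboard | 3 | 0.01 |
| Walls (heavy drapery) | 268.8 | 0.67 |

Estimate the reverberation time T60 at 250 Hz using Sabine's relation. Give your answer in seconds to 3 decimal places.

1.044 s

A = Σ Sᵢαᵢ = 436.5*0.01 + 436.5*0.04 + 3*0.01 + 268.8*0.67 = 201.951 sabins.
Room volume: 1309.38 m³.
RT60 = 0.161 · V / A = 0.161 × 1309.38 / 201.951 = 1.044 s.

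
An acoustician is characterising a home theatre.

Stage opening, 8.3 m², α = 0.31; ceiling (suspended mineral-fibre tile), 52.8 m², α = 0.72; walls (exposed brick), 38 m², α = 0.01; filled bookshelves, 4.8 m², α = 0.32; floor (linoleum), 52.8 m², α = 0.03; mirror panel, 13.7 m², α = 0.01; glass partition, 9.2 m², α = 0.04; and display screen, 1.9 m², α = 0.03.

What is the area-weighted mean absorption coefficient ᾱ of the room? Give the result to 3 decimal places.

Total surface area S = 181.5 m².
Weighted sum Σ Sα = 44.651.
ᾱ = A/S = 0.246.

0.246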